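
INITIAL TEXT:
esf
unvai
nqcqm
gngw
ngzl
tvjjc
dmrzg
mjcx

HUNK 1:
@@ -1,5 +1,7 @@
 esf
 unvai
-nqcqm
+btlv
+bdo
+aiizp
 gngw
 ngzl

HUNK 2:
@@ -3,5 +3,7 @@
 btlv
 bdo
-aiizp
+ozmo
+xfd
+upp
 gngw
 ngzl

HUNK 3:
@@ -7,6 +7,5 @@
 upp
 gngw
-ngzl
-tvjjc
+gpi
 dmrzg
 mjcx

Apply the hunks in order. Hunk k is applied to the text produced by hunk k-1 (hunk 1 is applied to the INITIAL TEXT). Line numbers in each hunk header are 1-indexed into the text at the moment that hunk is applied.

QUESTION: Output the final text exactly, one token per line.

Hunk 1: at line 1 remove [nqcqm] add [btlv,bdo,aiizp] -> 10 lines: esf unvai btlv bdo aiizp gngw ngzl tvjjc dmrzg mjcx
Hunk 2: at line 3 remove [aiizp] add [ozmo,xfd,upp] -> 12 lines: esf unvai btlv bdo ozmo xfd upp gngw ngzl tvjjc dmrzg mjcx
Hunk 3: at line 7 remove [ngzl,tvjjc] add [gpi] -> 11 lines: esf unvai btlv bdo ozmo xfd upp gngw gpi dmrzg mjcx

Answer: esf
unvai
btlv
bdo
ozmo
xfd
upp
gngw
gpi
dmrzg
mjcx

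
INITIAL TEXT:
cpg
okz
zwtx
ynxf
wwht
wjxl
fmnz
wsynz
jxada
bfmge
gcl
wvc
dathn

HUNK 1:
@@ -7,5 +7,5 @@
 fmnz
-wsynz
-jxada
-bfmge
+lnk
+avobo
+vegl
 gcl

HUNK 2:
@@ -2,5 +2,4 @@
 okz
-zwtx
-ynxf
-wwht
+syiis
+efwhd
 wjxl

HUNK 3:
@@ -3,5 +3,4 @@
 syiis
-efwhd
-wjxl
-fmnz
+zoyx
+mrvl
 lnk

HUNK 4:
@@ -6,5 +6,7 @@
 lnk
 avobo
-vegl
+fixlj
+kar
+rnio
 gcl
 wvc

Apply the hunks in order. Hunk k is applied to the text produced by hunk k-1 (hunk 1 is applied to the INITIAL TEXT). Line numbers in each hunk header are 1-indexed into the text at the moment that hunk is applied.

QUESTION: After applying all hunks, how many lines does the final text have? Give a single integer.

Answer: 13

Derivation:
Hunk 1: at line 7 remove [wsynz,jxada,bfmge] add [lnk,avobo,vegl] -> 13 lines: cpg okz zwtx ynxf wwht wjxl fmnz lnk avobo vegl gcl wvc dathn
Hunk 2: at line 2 remove [zwtx,ynxf,wwht] add [syiis,efwhd] -> 12 lines: cpg okz syiis efwhd wjxl fmnz lnk avobo vegl gcl wvc dathn
Hunk 3: at line 3 remove [efwhd,wjxl,fmnz] add [zoyx,mrvl] -> 11 lines: cpg okz syiis zoyx mrvl lnk avobo vegl gcl wvc dathn
Hunk 4: at line 6 remove [vegl] add [fixlj,kar,rnio] -> 13 lines: cpg okz syiis zoyx mrvl lnk avobo fixlj kar rnio gcl wvc dathn
Final line count: 13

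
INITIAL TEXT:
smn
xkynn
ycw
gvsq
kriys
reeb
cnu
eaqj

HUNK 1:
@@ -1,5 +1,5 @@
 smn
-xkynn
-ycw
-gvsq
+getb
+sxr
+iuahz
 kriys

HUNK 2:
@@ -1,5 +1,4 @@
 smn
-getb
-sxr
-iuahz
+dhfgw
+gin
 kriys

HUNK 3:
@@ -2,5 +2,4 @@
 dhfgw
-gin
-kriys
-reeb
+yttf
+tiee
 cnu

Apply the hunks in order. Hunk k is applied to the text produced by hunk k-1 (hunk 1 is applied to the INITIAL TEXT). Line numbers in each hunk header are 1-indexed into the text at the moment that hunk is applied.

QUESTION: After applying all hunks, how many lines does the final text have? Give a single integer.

Hunk 1: at line 1 remove [xkynn,ycw,gvsq] add [getb,sxr,iuahz] -> 8 lines: smn getb sxr iuahz kriys reeb cnu eaqj
Hunk 2: at line 1 remove [getb,sxr,iuahz] add [dhfgw,gin] -> 7 lines: smn dhfgw gin kriys reeb cnu eaqj
Hunk 3: at line 2 remove [gin,kriys,reeb] add [yttf,tiee] -> 6 lines: smn dhfgw yttf tiee cnu eaqj
Final line count: 6

Answer: 6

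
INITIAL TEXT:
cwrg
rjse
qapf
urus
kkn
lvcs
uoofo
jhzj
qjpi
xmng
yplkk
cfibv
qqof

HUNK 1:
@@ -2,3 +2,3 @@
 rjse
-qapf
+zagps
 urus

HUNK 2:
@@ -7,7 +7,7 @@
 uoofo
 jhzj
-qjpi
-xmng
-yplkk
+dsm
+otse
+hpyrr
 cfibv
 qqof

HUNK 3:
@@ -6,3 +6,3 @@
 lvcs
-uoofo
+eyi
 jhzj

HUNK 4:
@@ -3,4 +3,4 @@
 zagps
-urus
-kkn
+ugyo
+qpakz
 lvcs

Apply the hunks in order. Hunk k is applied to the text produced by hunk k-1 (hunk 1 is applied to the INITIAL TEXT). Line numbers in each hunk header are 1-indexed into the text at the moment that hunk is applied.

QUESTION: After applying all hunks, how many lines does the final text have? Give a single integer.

Hunk 1: at line 2 remove [qapf] add [zagps] -> 13 lines: cwrg rjse zagps urus kkn lvcs uoofo jhzj qjpi xmng yplkk cfibv qqof
Hunk 2: at line 7 remove [qjpi,xmng,yplkk] add [dsm,otse,hpyrr] -> 13 lines: cwrg rjse zagps urus kkn lvcs uoofo jhzj dsm otse hpyrr cfibv qqof
Hunk 3: at line 6 remove [uoofo] add [eyi] -> 13 lines: cwrg rjse zagps urus kkn lvcs eyi jhzj dsm otse hpyrr cfibv qqof
Hunk 4: at line 3 remove [urus,kkn] add [ugyo,qpakz] -> 13 lines: cwrg rjse zagps ugyo qpakz lvcs eyi jhzj dsm otse hpyrr cfibv qqof
Final line count: 13

Answer: 13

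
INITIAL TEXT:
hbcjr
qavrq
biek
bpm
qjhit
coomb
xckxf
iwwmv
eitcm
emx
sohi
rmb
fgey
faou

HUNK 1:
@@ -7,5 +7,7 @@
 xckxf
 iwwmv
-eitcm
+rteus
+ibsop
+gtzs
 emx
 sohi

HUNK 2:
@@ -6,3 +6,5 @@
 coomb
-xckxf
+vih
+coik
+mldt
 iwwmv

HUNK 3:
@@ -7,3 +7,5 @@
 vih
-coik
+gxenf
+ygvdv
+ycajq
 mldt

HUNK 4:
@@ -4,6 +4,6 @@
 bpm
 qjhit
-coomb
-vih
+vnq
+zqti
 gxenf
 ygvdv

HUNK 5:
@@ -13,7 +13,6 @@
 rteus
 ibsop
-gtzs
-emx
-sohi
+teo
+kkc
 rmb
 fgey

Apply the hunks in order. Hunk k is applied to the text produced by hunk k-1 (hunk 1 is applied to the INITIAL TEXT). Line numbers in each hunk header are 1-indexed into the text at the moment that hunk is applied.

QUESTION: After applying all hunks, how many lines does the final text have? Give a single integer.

Hunk 1: at line 7 remove [eitcm] add [rteus,ibsop,gtzs] -> 16 lines: hbcjr qavrq biek bpm qjhit coomb xckxf iwwmv rteus ibsop gtzs emx sohi rmb fgey faou
Hunk 2: at line 6 remove [xckxf] add [vih,coik,mldt] -> 18 lines: hbcjr qavrq biek bpm qjhit coomb vih coik mldt iwwmv rteus ibsop gtzs emx sohi rmb fgey faou
Hunk 3: at line 7 remove [coik] add [gxenf,ygvdv,ycajq] -> 20 lines: hbcjr qavrq biek bpm qjhit coomb vih gxenf ygvdv ycajq mldt iwwmv rteus ibsop gtzs emx sohi rmb fgey faou
Hunk 4: at line 4 remove [coomb,vih] add [vnq,zqti] -> 20 lines: hbcjr qavrq biek bpm qjhit vnq zqti gxenf ygvdv ycajq mldt iwwmv rteus ibsop gtzs emx sohi rmb fgey faou
Hunk 5: at line 13 remove [gtzs,emx,sohi] add [teo,kkc] -> 19 lines: hbcjr qavrq biek bpm qjhit vnq zqti gxenf ygvdv ycajq mldt iwwmv rteus ibsop teo kkc rmb fgey faou
Final line count: 19

Answer: 19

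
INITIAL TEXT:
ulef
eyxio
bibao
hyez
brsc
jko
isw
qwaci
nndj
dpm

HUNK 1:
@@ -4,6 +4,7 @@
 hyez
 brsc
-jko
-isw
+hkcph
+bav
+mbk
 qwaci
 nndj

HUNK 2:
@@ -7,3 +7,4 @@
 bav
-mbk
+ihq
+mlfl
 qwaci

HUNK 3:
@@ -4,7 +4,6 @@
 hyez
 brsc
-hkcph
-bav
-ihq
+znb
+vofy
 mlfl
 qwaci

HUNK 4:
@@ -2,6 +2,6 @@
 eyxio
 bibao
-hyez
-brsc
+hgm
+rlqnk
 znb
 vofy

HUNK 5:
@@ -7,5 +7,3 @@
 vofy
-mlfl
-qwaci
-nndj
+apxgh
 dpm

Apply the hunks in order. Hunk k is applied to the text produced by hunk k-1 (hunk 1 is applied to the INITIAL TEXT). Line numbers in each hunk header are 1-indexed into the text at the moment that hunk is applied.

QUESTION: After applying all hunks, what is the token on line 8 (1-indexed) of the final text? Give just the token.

Answer: apxgh

Derivation:
Hunk 1: at line 4 remove [jko,isw] add [hkcph,bav,mbk] -> 11 lines: ulef eyxio bibao hyez brsc hkcph bav mbk qwaci nndj dpm
Hunk 2: at line 7 remove [mbk] add [ihq,mlfl] -> 12 lines: ulef eyxio bibao hyez brsc hkcph bav ihq mlfl qwaci nndj dpm
Hunk 3: at line 4 remove [hkcph,bav,ihq] add [znb,vofy] -> 11 lines: ulef eyxio bibao hyez brsc znb vofy mlfl qwaci nndj dpm
Hunk 4: at line 2 remove [hyez,brsc] add [hgm,rlqnk] -> 11 lines: ulef eyxio bibao hgm rlqnk znb vofy mlfl qwaci nndj dpm
Hunk 5: at line 7 remove [mlfl,qwaci,nndj] add [apxgh] -> 9 lines: ulef eyxio bibao hgm rlqnk znb vofy apxgh dpm
Final line 8: apxgh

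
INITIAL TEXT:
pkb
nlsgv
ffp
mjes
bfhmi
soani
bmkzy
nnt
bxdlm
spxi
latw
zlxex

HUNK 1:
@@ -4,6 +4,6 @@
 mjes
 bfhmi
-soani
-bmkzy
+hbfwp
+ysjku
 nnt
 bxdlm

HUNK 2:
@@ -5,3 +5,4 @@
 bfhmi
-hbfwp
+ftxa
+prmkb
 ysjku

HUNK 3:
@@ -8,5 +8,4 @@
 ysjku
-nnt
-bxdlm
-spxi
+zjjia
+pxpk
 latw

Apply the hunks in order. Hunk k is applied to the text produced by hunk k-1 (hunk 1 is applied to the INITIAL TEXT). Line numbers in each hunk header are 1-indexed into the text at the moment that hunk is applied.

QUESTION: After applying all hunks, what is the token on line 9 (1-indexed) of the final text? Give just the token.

Hunk 1: at line 4 remove [soani,bmkzy] add [hbfwp,ysjku] -> 12 lines: pkb nlsgv ffp mjes bfhmi hbfwp ysjku nnt bxdlm spxi latw zlxex
Hunk 2: at line 5 remove [hbfwp] add [ftxa,prmkb] -> 13 lines: pkb nlsgv ffp mjes bfhmi ftxa prmkb ysjku nnt bxdlm spxi latw zlxex
Hunk 3: at line 8 remove [nnt,bxdlm,spxi] add [zjjia,pxpk] -> 12 lines: pkb nlsgv ffp mjes bfhmi ftxa prmkb ysjku zjjia pxpk latw zlxex
Final line 9: zjjia

Answer: zjjia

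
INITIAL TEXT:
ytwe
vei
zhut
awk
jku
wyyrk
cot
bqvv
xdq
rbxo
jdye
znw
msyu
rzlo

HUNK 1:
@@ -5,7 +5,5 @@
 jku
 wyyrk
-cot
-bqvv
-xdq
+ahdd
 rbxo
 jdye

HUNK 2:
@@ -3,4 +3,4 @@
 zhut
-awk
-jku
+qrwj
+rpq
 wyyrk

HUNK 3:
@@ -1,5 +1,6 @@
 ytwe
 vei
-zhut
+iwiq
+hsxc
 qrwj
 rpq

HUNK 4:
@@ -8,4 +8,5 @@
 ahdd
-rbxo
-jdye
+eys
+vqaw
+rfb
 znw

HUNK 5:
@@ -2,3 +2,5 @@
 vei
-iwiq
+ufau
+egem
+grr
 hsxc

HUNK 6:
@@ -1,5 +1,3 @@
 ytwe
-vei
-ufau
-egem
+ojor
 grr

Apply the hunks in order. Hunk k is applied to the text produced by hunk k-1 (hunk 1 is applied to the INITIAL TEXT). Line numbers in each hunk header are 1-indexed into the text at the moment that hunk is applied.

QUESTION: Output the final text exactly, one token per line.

Answer: ytwe
ojor
grr
hsxc
qrwj
rpq
wyyrk
ahdd
eys
vqaw
rfb
znw
msyu
rzlo

Derivation:
Hunk 1: at line 5 remove [cot,bqvv,xdq] add [ahdd] -> 12 lines: ytwe vei zhut awk jku wyyrk ahdd rbxo jdye znw msyu rzlo
Hunk 2: at line 3 remove [awk,jku] add [qrwj,rpq] -> 12 lines: ytwe vei zhut qrwj rpq wyyrk ahdd rbxo jdye znw msyu rzlo
Hunk 3: at line 1 remove [zhut] add [iwiq,hsxc] -> 13 lines: ytwe vei iwiq hsxc qrwj rpq wyyrk ahdd rbxo jdye znw msyu rzlo
Hunk 4: at line 8 remove [rbxo,jdye] add [eys,vqaw,rfb] -> 14 lines: ytwe vei iwiq hsxc qrwj rpq wyyrk ahdd eys vqaw rfb znw msyu rzlo
Hunk 5: at line 2 remove [iwiq] add [ufau,egem,grr] -> 16 lines: ytwe vei ufau egem grr hsxc qrwj rpq wyyrk ahdd eys vqaw rfb znw msyu rzlo
Hunk 6: at line 1 remove [vei,ufau,egem] add [ojor] -> 14 lines: ytwe ojor grr hsxc qrwj rpq wyyrk ahdd eys vqaw rfb znw msyu rzlo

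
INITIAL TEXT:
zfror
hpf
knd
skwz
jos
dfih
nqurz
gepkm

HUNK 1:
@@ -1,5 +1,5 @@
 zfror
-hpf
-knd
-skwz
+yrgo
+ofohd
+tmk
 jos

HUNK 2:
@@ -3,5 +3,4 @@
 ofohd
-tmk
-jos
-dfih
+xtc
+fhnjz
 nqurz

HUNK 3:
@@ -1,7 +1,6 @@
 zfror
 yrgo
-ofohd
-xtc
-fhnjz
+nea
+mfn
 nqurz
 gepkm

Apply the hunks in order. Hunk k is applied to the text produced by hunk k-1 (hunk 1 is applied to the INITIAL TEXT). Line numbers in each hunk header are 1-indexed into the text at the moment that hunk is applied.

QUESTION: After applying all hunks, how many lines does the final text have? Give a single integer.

Answer: 6

Derivation:
Hunk 1: at line 1 remove [hpf,knd,skwz] add [yrgo,ofohd,tmk] -> 8 lines: zfror yrgo ofohd tmk jos dfih nqurz gepkm
Hunk 2: at line 3 remove [tmk,jos,dfih] add [xtc,fhnjz] -> 7 lines: zfror yrgo ofohd xtc fhnjz nqurz gepkm
Hunk 3: at line 1 remove [ofohd,xtc,fhnjz] add [nea,mfn] -> 6 lines: zfror yrgo nea mfn nqurz gepkm
Final line count: 6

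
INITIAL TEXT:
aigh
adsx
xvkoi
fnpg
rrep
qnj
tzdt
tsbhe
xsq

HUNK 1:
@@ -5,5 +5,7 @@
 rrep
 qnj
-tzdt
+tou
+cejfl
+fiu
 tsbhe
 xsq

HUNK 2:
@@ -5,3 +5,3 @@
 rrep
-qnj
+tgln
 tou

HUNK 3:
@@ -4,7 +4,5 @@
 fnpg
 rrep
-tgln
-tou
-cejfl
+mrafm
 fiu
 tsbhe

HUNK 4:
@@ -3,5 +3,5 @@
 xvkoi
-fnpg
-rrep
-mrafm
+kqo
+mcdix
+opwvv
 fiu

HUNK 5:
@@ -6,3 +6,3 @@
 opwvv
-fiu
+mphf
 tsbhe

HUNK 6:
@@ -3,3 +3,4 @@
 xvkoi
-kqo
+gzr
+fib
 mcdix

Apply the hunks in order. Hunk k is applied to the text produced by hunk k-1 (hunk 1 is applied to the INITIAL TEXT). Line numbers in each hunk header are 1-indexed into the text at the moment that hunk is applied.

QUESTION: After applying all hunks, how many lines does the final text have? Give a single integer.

Hunk 1: at line 5 remove [tzdt] add [tou,cejfl,fiu] -> 11 lines: aigh adsx xvkoi fnpg rrep qnj tou cejfl fiu tsbhe xsq
Hunk 2: at line 5 remove [qnj] add [tgln] -> 11 lines: aigh adsx xvkoi fnpg rrep tgln tou cejfl fiu tsbhe xsq
Hunk 3: at line 4 remove [tgln,tou,cejfl] add [mrafm] -> 9 lines: aigh adsx xvkoi fnpg rrep mrafm fiu tsbhe xsq
Hunk 4: at line 3 remove [fnpg,rrep,mrafm] add [kqo,mcdix,opwvv] -> 9 lines: aigh adsx xvkoi kqo mcdix opwvv fiu tsbhe xsq
Hunk 5: at line 6 remove [fiu] add [mphf] -> 9 lines: aigh adsx xvkoi kqo mcdix opwvv mphf tsbhe xsq
Hunk 6: at line 3 remove [kqo] add [gzr,fib] -> 10 lines: aigh adsx xvkoi gzr fib mcdix opwvv mphf tsbhe xsq
Final line count: 10

Answer: 10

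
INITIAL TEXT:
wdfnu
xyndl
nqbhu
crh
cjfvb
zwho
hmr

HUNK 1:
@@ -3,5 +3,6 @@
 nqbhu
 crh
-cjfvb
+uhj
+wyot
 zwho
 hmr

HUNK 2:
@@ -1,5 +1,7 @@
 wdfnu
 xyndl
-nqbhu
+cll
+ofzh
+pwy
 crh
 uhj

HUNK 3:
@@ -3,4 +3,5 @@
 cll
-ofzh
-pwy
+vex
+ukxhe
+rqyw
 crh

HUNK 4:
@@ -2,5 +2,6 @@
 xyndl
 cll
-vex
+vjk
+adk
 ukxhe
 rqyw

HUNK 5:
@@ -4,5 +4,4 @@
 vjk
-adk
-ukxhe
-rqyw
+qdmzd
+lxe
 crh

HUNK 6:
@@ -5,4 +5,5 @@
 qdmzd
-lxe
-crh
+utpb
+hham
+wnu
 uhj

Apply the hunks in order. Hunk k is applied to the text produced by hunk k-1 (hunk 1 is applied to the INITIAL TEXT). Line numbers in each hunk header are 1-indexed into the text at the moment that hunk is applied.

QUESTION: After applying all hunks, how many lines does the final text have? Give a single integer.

Answer: 12

Derivation:
Hunk 1: at line 3 remove [cjfvb] add [uhj,wyot] -> 8 lines: wdfnu xyndl nqbhu crh uhj wyot zwho hmr
Hunk 2: at line 1 remove [nqbhu] add [cll,ofzh,pwy] -> 10 lines: wdfnu xyndl cll ofzh pwy crh uhj wyot zwho hmr
Hunk 3: at line 3 remove [ofzh,pwy] add [vex,ukxhe,rqyw] -> 11 lines: wdfnu xyndl cll vex ukxhe rqyw crh uhj wyot zwho hmr
Hunk 4: at line 2 remove [vex] add [vjk,adk] -> 12 lines: wdfnu xyndl cll vjk adk ukxhe rqyw crh uhj wyot zwho hmr
Hunk 5: at line 4 remove [adk,ukxhe,rqyw] add [qdmzd,lxe] -> 11 lines: wdfnu xyndl cll vjk qdmzd lxe crh uhj wyot zwho hmr
Hunk 6: at line 5 remove [lxe,crh] add [utpb,hham,wnu] -> 12 lines: wdfnu xyndl cll vjk qdmzd utpb hham wnu uhj wyot zwho hmr
Final line count: 12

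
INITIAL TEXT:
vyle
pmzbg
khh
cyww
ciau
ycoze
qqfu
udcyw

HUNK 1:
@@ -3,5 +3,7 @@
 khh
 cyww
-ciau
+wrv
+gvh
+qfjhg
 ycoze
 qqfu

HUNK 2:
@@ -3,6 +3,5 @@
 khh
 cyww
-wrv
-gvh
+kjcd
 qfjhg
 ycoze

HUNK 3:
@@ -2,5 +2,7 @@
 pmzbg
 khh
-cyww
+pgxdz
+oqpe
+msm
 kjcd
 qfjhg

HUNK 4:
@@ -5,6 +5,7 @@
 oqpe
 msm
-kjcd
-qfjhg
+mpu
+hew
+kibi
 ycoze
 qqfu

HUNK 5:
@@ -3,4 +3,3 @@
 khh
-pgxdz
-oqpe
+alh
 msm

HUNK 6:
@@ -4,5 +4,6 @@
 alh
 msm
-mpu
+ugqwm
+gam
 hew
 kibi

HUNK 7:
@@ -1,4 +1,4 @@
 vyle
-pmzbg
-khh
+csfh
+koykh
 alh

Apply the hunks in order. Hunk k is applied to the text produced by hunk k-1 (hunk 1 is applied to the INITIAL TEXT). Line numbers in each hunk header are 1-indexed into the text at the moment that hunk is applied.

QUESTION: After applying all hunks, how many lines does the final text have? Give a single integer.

Answer: 12

Derivation:
Hunk 1: at line 3 remove [ciau] add [wrv,gvh,qfjhg] -> 10 lines: vyle pmzbg khh cyww wrv gvh qfjhg ycoze qqfu udcyw
Hunk 2: at line 3 remove [wrv,gvh] add [kjcd] -> 9 lines: vyle pmzbg khh cyww kjcd qfjhg ycoze qqfu udcyw
Hunk 3: at line 2 remove [cyww] add [pgxdz,oqpe,msm] -> 11 lines: vyle pmzbg khh pgxdz oqpe msm kjcd qfjhg ycoze qqfu udcyw
Hunk 4: at line 5 remove [kjcd,qfjhg] add [mpu,hew,kibi] -> 12 lines: vyle pmzbg khh pgxdz oqpe msm mpu hew kibi ycoze qqfu udcyw
Hunk 5: at line 3 remove [pgxdz,oqpe] add [alh] -> 11 lines: vyle pmzbg khh alh msm mpu hew kibi ycoze qqfu udcyw
Hunk 6: at line 4 remove [mpu] add [ugqwm,gam] -> 12 lines: vyle pmzbg khh alh msm ugqwm gam hew kibi ycoze qqfu udcyw
Hunk 7: at line 1 remove [pmzbg,khh] add [csfh,koykh] -> 12 lines: vyle csfh koykh alh msm ugqwm gam hew kibi ycoze qqfu udcyw
Final line count: 12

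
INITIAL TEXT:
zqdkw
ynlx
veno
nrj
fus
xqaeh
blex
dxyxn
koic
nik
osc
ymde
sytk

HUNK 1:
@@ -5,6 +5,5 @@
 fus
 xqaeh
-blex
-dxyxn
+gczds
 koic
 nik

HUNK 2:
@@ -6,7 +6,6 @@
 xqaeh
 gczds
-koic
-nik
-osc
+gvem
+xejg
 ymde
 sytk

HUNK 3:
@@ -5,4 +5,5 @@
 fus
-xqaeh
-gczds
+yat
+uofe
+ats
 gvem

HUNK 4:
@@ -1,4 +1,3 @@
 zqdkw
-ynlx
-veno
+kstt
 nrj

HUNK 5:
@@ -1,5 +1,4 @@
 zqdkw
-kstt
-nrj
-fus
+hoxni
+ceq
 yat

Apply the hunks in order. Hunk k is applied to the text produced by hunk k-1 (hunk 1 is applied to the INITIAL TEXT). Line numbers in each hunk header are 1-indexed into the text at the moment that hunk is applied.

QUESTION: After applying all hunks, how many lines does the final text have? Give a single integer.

Hunk 1: at line 5 remove [blex,dxyxn] add [gczds] -> 12 lines: zqdkw ynlx veno nrj fus xqaeh gczds koic nik osc ymde sytk
Hunk 2: at line 6 remove [koic,nik,osc] add [gvem,xejg] -> 11 lines: zqdkw ynlx veno nrj fus xqaeh gczds gvem xejg ymde sytk
Hunk 3: at line 5 remove [xqaeh,gczds] add [yat,uofe,ats] -> 12 lines: zqdkw ynlx veno nrj fus yat uofe ats gvem xejg ymde sytk
Hunk 4: at line 1 remove [ynlx,veno] add [kstt] -> 11 lines: zqdkw kstt nrj fus yat uofe ats gvem xejg ymde sytk
Hunk 5: at line 1 remove [kstt,nrj,fus] add [hoxni,ceq] -> 10 lines: zqdkw hoxni ceq yat uofe ats gvem xejg ymde sytk
Final line count: 10

Answer: 10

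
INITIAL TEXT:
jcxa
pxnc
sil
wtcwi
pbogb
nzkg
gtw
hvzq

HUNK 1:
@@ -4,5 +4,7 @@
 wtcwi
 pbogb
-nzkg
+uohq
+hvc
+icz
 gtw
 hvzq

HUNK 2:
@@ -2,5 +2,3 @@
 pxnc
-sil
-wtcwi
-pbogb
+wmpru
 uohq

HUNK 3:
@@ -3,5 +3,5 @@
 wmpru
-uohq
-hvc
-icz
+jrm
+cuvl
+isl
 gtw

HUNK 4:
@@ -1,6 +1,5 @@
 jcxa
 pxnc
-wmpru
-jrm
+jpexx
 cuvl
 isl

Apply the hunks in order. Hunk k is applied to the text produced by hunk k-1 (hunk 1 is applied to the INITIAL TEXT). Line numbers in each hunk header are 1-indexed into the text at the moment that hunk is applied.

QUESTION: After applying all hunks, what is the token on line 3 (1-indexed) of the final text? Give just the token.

Answer: jpexx

Derivation:
Hunk 1: at line 4 remove [nzkg] add [uohq,hvc,icz] -> 10 lines: jcxa pxnc sil wtcwi pbogb uohq hvc icz gtw hvzq
Hunk 2: at line 2 remove [sil,wtcwi,pbogb] add [wmpru] -> 8 lines: jcxa pxnc wmpru uohq hvc icz gtw hvzq
Hunk 3: at line 3 remove [uohq,hvc,icz] add [jrm,cuvl,isl] -> 8 lines: jcxa pxnc wmpru jrm cuvl isl gtw hvzq
Hunk 4: at line 1 remove [wmpru,jrm] add [jpexx] -> 7 lines: jcxa pxnc jpexx cuvl isl gtw hvzq
Final line 3: jpexx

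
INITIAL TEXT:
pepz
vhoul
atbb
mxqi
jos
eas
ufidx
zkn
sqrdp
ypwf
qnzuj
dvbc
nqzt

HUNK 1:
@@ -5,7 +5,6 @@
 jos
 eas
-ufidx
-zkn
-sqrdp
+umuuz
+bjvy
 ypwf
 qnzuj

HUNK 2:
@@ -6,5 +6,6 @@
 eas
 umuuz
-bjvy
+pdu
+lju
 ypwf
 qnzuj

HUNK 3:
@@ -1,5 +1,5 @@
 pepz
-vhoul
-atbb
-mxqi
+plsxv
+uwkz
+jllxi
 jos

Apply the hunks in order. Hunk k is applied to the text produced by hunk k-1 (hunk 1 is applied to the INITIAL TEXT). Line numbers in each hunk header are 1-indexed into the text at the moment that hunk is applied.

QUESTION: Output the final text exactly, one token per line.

Answer: pepz
plsxv
uwkz
jllxi
jos
eas
umuuz
pdu
lju
ypwf
qnzuj
dvbc
nqzt

Derivation:
Hunk 1: at line 5 remove [ufidx,zkn,sqrdp] add [umuuz,bjvy] -> 12 lines: pepz vhoul atbb mxqi jos eas umuuz bjvy ypwf qnzuj dvbc nqzt
Hunk 2: at line 6 remove [bjvy] add [pdu,lju] -> 13 lines: pepz vhoul atbb mxqi jos eas umuuz pdu lju ypwf qnzuj dvbc nqzt
Hunk 3: at line 1 remove [vhoul,atbb,mxqi] add [plsxv,uwkz,jllxi] -> 13 lines: pepz plsxv uwkz jllxi jos eas umuuz pdu lju ypwf qnzuj dvbc nqzt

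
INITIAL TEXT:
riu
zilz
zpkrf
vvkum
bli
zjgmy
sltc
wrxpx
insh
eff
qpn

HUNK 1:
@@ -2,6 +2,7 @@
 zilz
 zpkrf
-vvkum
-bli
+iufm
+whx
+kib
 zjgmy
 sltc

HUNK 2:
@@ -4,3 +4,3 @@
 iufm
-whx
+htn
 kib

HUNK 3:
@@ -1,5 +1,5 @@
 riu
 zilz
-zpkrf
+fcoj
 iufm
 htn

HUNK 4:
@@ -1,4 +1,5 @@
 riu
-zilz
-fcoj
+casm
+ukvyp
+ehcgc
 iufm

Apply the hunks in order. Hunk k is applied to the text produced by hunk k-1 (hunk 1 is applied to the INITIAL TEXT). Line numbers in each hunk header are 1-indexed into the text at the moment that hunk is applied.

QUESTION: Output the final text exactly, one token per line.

Answer: riu
casm
ukvyp
ehcgc
iufm
htn
kib
zjgmy
sltc
wrxpx
insh
eff
qpn

Derivation:
Hunk 1: at line 2 remove [vvkum,bli] add [iufm,whx,kib] -> 12 lines: riu zilz zpkrf iufm whx kib zjgmy sltc wrxpx insh eff qpn
Hunk 2: at line 4 remove [whx] add [htn] -> 12 lines: riu zilz zpkrf iufm htn kib zjgmy sltc wrxpx insh eff qpn
Hunk 3: at line 1 remove [zpkrf] add [fcoj] -> 12 lines: riu zilz fcoj iufm htn kib zjgmy sltc wrxpx insh eff qpn
Hunk 4: at line 1 remove [zilz,fcoj] add [casm,ukvyp,ehcgc] -> 13 lines: riu casm ukvyp ehcgc iufm htn kib zjgmy sltc wrxpx insh eff qpn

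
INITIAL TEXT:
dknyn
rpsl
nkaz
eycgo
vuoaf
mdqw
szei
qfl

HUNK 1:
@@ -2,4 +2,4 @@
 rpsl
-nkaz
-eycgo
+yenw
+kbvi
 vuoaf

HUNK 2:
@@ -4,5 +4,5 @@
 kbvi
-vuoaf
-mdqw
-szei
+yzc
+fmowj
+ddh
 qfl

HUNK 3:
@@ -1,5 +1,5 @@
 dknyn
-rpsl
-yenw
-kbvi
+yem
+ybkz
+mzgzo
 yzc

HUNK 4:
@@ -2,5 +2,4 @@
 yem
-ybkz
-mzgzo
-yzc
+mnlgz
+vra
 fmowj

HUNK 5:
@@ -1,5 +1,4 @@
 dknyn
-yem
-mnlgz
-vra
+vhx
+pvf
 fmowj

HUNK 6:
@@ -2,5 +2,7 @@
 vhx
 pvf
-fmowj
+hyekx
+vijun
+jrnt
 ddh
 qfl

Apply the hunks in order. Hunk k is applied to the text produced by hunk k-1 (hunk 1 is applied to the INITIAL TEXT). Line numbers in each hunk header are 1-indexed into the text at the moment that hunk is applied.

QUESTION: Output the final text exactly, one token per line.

Hunk 1: at line 2 remove [nkaz,eycgo] add [yenw,kbvi] -> 8 lines: dknyn rpsl yenw kbvi vuoaf mdqw szei qfl
Hunk 2: at line 4 remove [vuoaf,mdqw,szei] add [yzc,fmowj,ddh] -> 8 lines: dknyn rpsl yenw kbvi yzc fmowj ddh qfl
Hunk 3: at line 1 remove [rpsl,yenw,kbvi] add [yem,ybkz,mzgzo] -> 8 lines: dknyn yem ybkz mzgzo yzc fmowj ddh qfl
Hunk 4: at line 2 remove [ybkz,mzgzo,yzc] add [mnlgz,vra] -> 7 lines: dknyn yem mnlgz vra fmowj ddh qfl
Hunk 5: at line 1 remove [yem,mnlgz,vra] add [vhx,pvf] -> 6 lines: dknyn vhx pvf fmowj ddh qfl
Hunk 6: at line 2 remove [fmowj] add [hyekx,vijun,jrnt] -> 8 lines: dknyn vhx pvf hyekx vijun jrnt ddh qfl

Answer: dknyn
vhx
pvf
hyekx
vijun
jrnt
ddh
qfl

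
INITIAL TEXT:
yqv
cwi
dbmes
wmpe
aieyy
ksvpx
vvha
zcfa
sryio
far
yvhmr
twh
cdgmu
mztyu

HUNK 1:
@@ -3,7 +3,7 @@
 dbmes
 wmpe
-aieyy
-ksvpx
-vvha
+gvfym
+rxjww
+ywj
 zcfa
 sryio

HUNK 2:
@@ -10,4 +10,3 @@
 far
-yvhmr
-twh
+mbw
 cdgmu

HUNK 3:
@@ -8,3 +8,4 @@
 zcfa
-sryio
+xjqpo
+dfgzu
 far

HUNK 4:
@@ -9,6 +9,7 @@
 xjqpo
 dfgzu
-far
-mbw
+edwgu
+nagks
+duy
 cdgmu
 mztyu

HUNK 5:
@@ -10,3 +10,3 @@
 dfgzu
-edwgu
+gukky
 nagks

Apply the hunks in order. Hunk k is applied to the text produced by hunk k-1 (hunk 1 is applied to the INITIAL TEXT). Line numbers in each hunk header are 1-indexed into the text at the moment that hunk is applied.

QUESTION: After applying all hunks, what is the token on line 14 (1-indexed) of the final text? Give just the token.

Answer: cdgmu

Derivation:
Hunk 1: at line 3 remove [aieyy,ksvpx,vvha] add [gvfym,rxjww,ywj] -> 14 lines: yqv cwi dbmes wmpe gvfym rxjww ywj zcfa sryio far yvhmr twh cdgmu mztyu
Hunk 2: at line 10 remove [yvhmr,twh] add [mbw] -> 13 lines: yqv cwi dbmes wmpe gvfym rxjww ywj zcfa sryio far mbw cdgmu mztyu
Hunk 3: at line 8 remove [sryio] add [xjqpo,dfgzu] -> 14 lines: yqv cwi dbmes wmpe gvfym rxjww ywj zcfa xjqpo dfgzu far mbw cdgmu mztyu
Hunk 4: at line 9 remove [far,mbw] add [edwgu,nagks,duy] -> 15 lines: yqv cwi dbmes wmpe gvfym rxjww ywj zcfa xjqpo dfgzu edwgu nagks duy cdgmu mztyu
Hunk 5: at line 10 remove [edwgu] add [gukky] -> 15 lines: yqv cwi dbmes wmpe gvfym rxjww ywj zcfa xjqpo dfgzu gukky nagks duy cdgmu mztyu
Final line 14: cdgmu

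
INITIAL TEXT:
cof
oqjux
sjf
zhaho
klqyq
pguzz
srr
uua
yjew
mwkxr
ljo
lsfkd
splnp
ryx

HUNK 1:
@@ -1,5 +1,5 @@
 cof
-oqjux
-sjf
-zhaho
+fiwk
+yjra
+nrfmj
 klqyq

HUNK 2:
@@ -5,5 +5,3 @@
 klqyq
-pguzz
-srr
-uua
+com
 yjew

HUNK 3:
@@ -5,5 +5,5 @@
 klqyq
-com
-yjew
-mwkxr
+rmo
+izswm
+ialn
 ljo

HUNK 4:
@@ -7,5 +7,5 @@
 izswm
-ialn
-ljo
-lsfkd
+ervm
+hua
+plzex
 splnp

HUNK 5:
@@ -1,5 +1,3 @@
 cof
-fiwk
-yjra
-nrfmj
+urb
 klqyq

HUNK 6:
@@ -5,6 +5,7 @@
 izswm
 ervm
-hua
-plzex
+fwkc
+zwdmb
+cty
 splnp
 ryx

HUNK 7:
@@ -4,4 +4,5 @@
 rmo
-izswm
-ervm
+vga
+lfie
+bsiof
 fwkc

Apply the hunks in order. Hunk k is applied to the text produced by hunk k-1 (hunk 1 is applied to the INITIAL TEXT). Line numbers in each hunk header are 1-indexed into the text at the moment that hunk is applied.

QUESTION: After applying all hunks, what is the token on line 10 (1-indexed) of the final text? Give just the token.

Hunk 1: at line 1 remove [oqjux,sjf,zhaho] add [fiwk,yjra,nrfmj] -> 14 lines: cof fiwk yjra nrfmj klqyq pguzz srr uua yjew mwkxr ljo lsfkd splnp ryx
Hunk 2: at line 5 remove [pguzz,srr,uua] add [com] -> 12 lines: cof fiwk yjra nrfmj klqyq com yjew mwkxr ljo lsfkd splnp ryx
Hunk 3: at line 5 remove [com,yjew,mwkxr] add [rmo,izswm,ialn] -> 12 lines: cof fiwk yjra nrfmj klqyq rmo izswm ialn ljo lsfkd splnp ryx
Hunk 4: at line 7 remove [ialn,ljo,lsfkd] add [ervm,hua,plzex] -> 12 lines: cof fiwk yjra nrfmj klqyq rmo izswm ervm hua plzex splnp ryx
Hunk 5: at line 1 remove [fiwk,yjra,nrfmj] add [urb] -> 10 lines: cof urb klqyq rmo izswm ervm hua plzex splnp ryx
Hunk 6: at line 5 remove [hua,plzex] add [fwkc,zwdmb,cty] -> 11 lines: cof urb klqyq rmo izswm ervm fwkc zwdmb cty splnp ryx
Hunk 7: at line 4 remove [izswm,ervm] add [vga,lfie,bsiof] -> 12 lines: cof urb klqyq rmo vga lfie bsiof fwkc zwdmb cty splnp ryx
Final line 10: cty

Answer: cty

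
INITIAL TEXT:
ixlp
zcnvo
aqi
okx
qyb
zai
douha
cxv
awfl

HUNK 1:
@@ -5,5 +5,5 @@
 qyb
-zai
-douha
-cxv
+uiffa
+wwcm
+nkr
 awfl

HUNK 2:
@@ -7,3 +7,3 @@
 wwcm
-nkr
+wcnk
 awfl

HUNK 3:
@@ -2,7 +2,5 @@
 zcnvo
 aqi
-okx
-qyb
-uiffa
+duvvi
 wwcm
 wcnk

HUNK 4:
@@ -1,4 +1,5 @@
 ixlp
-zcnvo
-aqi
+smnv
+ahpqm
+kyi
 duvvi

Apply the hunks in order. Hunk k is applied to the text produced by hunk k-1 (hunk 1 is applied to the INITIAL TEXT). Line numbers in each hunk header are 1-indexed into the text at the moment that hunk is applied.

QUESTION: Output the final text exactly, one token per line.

Hunk 1: at line 5 remove [zai,douha,cxv] add [uiffa,wwcm,nkr] -> 9 lines: ixlp zcnvo aqi okx qyb uiffa wwcm nkr awfl
Hunk 2: at line 7 remove [nkr] add [wcnk] -> 9 lines: ixlp zcnvo aqi okx qyb uiffa wwcm wcnk awfl
Hunk 3: at line 2 remove [okx,qyb,uiffa] add [duvvi] -> 7 lines: ixlp zcnvo aqi duvvi wwcm wcnk awfl
Hunk 4: at line 1 remove [zcnvo,aqi] add [smnv,ahpqm,kyi] -> 8 lines: ixlp smnv ahpqm kyi duvvi wwcm wcnk awfl

Answer: ixlp
smnv
ahpqm
kyi
duvvi
wwcm
wcnk
awfl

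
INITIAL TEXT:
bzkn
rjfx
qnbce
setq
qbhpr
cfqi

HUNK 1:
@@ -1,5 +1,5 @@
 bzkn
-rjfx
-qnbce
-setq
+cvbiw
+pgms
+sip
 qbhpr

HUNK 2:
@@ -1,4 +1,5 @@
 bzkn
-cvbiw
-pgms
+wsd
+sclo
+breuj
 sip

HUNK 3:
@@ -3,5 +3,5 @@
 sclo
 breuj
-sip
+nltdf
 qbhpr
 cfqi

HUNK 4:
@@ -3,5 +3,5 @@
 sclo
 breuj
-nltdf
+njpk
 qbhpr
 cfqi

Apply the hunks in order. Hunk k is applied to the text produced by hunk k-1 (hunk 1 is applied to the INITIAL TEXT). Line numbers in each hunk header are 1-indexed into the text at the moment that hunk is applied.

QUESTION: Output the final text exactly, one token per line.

Answer: bzkn
wsd
sclo
breuj
njpk
qbhpr
cfqi

Derivation:
Hunk 1: at line 1 remove [rjfx,qnbce,setq] add [cvbiw,pgms,sip] -> 6 lines: bzkn cvbiw pgms sip qbhpr cfqi
Hunk 2: at line 1 remove [cvbiw,pgms] add [wsd,sclo,breuj] -> 7 lines: bzkn wsd sclo breuj sip qbhpr cfqi
Hunk 3: at line 3 remove [sip] add [nltdf] -> 7 lines: bzkn wsd sclo breuj nltdf qbhpr cfqi
Hunk 4: at line 3 remove [nltdf] add [njpk] -> 7 lines: bzkn wsd sclo breuj njpk qbhpr cfqi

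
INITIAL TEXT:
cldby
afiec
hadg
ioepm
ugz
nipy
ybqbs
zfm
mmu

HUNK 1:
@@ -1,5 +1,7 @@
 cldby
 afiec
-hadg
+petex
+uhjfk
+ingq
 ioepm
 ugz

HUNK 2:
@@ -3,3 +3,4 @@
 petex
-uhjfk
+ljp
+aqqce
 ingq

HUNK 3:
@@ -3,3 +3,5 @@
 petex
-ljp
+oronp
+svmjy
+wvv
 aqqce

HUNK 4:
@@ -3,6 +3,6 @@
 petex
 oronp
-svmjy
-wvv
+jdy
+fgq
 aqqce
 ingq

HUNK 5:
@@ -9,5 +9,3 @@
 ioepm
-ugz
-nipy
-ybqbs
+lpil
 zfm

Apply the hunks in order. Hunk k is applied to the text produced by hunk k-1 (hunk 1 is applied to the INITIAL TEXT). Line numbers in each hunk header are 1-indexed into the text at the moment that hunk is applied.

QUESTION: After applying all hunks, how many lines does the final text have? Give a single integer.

Hunk 1: at line 1 remove [hadg] add [petex,uhjfk,ingq] -> 11 lines: cldby afiec petex uhjfk ingq ioepm ugz nipy ybqbs zfm mmu
Hunk 2: at line 3 remove [uhjfk] add [ljp,aqqce] -> 12 lines: cldby afiec petex ljp aqqce ingq ioepm ugz nipy ybqbs zfm mmu
Hunk 3: at line 3 remove [ljp] add [oronp,svmjy,wvv] -> 14 lines: cldby afiec petex oronp svmjy wvv aqqce ingq ioepm ugz nipy ybqbs zfm mmu
Hunk 4: at line 3 remove [svmjy,wvv] add [jdy,fgq] -> 14 lines: cldby afiec petex oronp jdy fgq aqqce ingq ioepm ugz nipy ybqbs zfm mmu
Hunk 5: at line 9 remove [ugz,nipy,ybqbs] add [lpil] -> 12 lines: cldby afiec petex oronp jdy fgq aqqce ingq ioepm lpil zfm mmu
Final line count: 12

Answer: 12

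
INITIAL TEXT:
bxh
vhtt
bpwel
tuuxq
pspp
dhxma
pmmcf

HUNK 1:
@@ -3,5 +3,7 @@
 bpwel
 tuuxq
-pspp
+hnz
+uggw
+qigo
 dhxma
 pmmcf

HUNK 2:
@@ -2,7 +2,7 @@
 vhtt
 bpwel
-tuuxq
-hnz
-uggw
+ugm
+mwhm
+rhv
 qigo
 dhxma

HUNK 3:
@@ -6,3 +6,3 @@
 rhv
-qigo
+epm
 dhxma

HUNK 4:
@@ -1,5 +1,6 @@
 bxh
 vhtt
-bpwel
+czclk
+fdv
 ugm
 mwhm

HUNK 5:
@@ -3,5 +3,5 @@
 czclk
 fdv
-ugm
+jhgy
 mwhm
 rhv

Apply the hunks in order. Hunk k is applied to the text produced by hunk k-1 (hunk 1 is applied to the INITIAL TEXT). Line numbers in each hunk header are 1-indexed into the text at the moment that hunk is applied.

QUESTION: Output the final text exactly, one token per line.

Answer: bxh
vhtt
czclk
fdv
jhgy
mwhm
rhv
epm
dhxma
pmmcf

Derivation:
Hunk 1: at line 3 remove [pspp] add [hnz,uggw,qigo] -> 9 lines: bxh vhtt bpwel tuuxq hnz uggw qigo dhxma pmmcf
Hunk 2: at line 2 remove [tuuxq,hnz,uggw] add [ugm,mwhm,rhv] -> 9 lines: bxh vhtt bpwel ugm mwhm rhv qigo dhxma pmmcf
Hunk 3: at line 6 remove [qigo] add [epm] -> 9 lines: bxh vhtt bpwel ugm mwhm rhv epm dhxma pmmcf
Hunk 4: at line 1 remove [bpwel] add [czclk,fdv] -> 10 lines: bxh vhtt czclk fdv ugm mwhm rhv epm dhxma pmmcf
Hunk 5: at line 3 remove [ugm] add [jhgy] -> 10 lines: bxh vhtt czclk fdv jhgy mwhm rhv epm dhxma pmmcf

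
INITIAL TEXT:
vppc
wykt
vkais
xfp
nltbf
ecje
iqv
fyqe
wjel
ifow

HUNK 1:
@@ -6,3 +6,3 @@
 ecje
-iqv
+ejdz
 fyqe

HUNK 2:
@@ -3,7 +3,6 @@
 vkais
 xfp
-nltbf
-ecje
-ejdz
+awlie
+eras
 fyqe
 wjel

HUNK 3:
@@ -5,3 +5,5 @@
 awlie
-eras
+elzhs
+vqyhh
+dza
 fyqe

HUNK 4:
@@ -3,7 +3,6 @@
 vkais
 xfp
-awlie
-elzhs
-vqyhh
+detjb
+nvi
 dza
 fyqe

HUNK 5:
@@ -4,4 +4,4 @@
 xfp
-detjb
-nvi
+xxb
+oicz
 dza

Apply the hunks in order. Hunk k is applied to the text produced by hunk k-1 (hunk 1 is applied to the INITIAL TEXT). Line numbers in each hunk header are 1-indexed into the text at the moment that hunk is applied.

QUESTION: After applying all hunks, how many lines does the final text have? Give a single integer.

Answer: 10

Derivation:
Hunk 1: at line 6 remove [iqv] add [ejdz] -> 10 lines: vppc wykt vkais xfp nltbf ecje ejdz fyqe wjel ifow
Hunk 2: at line 3 remove [nltbf,ecje,ejdz] add [awlie,eras] -> 9 lines: vppc wykt vkais xfp awlie eras fyqe wjel ifow
Hunk 3: at line 5 remove [eras] add [elzhs,vqyhh,dza] -> 11 lines: vppc wykt vkais xfp awlie elzhs vqyhh dza fyqe wjel ifow
Hunk 4: at line 3 remove [awlie,elzhs,vqyhh] add [detjb,nvi] -> 10 lines: vppc wykt vkais xfp detjb nvi dza fyqe wjel ifow
Hunk 5: at line 4 remove [detjb,nvi] add [xxb,oicz] -> 10 lines: vppc wykt vkais xfp xxb oicz dza fyqe wjel ifow
Final line count: 10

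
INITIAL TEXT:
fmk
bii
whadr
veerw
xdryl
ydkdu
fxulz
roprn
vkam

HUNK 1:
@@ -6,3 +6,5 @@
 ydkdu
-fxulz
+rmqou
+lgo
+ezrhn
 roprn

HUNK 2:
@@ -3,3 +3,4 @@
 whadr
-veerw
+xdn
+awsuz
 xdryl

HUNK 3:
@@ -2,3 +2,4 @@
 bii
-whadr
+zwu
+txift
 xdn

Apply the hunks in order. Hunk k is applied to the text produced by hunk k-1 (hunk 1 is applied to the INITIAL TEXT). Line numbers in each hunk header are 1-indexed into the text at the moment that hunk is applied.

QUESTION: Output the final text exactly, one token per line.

Answer: fmk
bii
zwu
txift
xdn
awsuz
xdryl
ydkdu
rmqou
lgo
ezrhn
roprn
vkam

Derivation:
Hunk 1: at line 6 remove [fxulz] add [rmqou,lgo,ezrhn] -> 11 lines: fmk bii whadr veerw xdryl ydkdu rmqou lgo ezrhn roprn vkam
Hunk 2: at line 3 remove [veerw] add [xdn,awsuz] -> 12 lines: fmk bii whadr xdn awsuz xdryl ydkdu rmqou lgo ezrhn roprn vkam
Hunk 3: at line 2 remove [whadr] add [zwu,txift] -> 13 lines: fmk bii zwu txift xdn awsuz xdryl ydkdu rmqou lgo ezrhn roprn vkam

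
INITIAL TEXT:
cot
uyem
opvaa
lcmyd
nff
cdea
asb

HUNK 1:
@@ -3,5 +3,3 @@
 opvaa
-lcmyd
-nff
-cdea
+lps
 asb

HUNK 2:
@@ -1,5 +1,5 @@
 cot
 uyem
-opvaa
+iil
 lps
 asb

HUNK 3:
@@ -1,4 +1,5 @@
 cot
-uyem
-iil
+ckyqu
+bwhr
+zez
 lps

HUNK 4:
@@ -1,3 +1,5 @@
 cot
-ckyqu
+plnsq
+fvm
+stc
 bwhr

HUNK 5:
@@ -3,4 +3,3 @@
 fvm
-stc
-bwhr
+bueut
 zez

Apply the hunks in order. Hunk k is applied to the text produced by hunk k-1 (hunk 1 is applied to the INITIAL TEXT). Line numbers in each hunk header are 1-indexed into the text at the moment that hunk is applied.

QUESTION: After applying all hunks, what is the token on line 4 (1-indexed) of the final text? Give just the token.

Answer: bueut

Derivation:
Hunk 1: at line 3 remove [lcmyd,nff,cdea] add [lps] -> 5 lines: cot uyem opvaa lps asb
Hunk 2: at line 1 remove [opvaa] add [iil] -> 5 lines: cot uyem iil lps asb
Hunk 3: at line 1 remove [uyem,iil] add [ckyqu,bwhr,zez] -> 6 lines: cot ckyqu bwhr zez lps asb
Hunk 4: at line 1 remove [ckyqu] add [plnsq,fvm,stc] -> 8 lines: cot plnsq fvm stc bwhr zez lps asb
Hunk 5: at line 3 remove [stc,bwhr] add [bueut] -> 7 lines: cot plnsq fvm bueut zez lps asb
Final line 4: bueut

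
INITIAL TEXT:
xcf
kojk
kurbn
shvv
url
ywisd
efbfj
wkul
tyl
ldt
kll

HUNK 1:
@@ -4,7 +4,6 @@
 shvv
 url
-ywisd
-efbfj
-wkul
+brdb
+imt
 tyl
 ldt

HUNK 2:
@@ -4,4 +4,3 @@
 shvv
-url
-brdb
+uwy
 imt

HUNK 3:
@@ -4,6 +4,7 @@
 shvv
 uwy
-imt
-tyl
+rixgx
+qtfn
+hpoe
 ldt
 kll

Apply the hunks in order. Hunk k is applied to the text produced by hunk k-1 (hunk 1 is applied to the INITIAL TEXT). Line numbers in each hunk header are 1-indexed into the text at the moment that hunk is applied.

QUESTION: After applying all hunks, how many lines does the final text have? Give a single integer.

Answer: 10

Derivation:
Hunk 1: at line 4 remove [ywisd,efbfj,wkul] add [brdb,imt] -> 10 lines: xcf kojk kurbn shvv url brdb imt tyl ldt kll
Hunk 2: at line 4 remove [url,brdb] add [uwy] -> 9 lines: xcf kojk kurbn shvv uwy imt tyl ldt kll
Hunk 3: at line 4 remove [imt,tyl] add [rixgx,qtfn,hpoe] -> 10 lines: xcf kojk kurbn shvv uwy rixgx qtfn hpoe ldt kll
Final line count: 10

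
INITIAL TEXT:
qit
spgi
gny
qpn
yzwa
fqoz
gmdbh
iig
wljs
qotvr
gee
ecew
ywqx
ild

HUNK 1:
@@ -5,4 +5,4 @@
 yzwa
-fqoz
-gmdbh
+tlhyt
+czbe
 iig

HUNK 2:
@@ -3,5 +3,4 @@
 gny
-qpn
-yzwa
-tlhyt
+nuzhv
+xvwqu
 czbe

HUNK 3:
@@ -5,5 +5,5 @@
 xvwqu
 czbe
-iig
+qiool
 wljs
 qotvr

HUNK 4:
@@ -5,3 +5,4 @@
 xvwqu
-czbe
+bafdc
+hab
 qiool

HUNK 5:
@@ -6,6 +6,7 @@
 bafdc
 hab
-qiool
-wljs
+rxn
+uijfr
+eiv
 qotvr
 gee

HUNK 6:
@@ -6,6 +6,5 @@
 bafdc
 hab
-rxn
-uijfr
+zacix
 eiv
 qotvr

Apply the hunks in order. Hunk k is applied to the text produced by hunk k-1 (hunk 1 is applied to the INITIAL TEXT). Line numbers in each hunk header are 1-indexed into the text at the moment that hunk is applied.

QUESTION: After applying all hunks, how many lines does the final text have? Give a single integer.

Hunk 1: at line 5 remove [fqoz,gmdbh] add [tlhyt,czbe] -> 14 lines: qit spgi gny qpn yzwa tlhyt czbe iig wljs qotvr gee ecew ywqx ild
Hunk 2: at line 3 remove [qpn,yzwa,tlhyt] add [nuzhv,xvwqu] -> 13 lines: qit spgi gny nuzhv xvwqu czbe iig wljs qotvr gee ecew ywqx ild
Hunk 3: at line 5 remove [iig] add [qiool] -> 13 lines: qit spgi gny nuzhv xvwqu czbe qiool wljs qotvr gee ecew ywqx ild
Hunk 4: at line 5 remove [czbe] add [bafdc,hab] -> 14 lines: qit spgi gny nuzhv xvwqu bafdc hab qiool wljs qotvr gee ecew ywqx ild
Hunk 5: at line 6 remove [qiool,wljs] add [rxn,uijfr,eiv] -> 15 lines: qit spgi gny nuzhv xvwqu bafdc hab rxn uijfr eiv qotvr gee ecew ywqx ild
Hunk 6: at line 6 remove [rxn,uijfr] add [zacix] -> 14 lines: qit spgi gny nuzhv xvwqu bafdc hab zacix eiv qotvr gee ecew ywqx ild
Final line count: 14

Answer: 14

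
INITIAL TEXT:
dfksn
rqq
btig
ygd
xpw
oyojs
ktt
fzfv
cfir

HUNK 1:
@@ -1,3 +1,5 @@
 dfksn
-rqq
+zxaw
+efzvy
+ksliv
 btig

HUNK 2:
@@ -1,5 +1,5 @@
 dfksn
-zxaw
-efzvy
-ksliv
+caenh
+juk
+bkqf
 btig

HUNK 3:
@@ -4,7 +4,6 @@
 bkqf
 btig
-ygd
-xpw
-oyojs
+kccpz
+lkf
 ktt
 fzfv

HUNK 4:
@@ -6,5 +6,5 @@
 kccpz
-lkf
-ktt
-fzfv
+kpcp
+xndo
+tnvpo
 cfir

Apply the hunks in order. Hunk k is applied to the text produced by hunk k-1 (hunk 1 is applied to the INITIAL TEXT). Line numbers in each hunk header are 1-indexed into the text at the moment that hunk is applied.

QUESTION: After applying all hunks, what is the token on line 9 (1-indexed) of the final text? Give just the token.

Answer: tnvpo

Derivation:
Hunk 1: at line 1 remove [rqq] add [zxaw,efzvy,ksliv] -> 11 lines: dfksn zxaw efzvy ksliv btig ygd xpw oyojs ktt fzfv cfir
Hunk 2: at line 1 remove [zxaw,efzvy,ksliv] add [caenh,juk,bkqf] -> 11 lines: dfksn caenh juk bkqf btig ygd xpw oyojs ktt fzfv cfir
Hunk 3: at line 4 remove [ygd,xpw,oyojs] add [kccpz,lkf] -> 10 lines: dfksn caenh juk bkqf btig kccpz lkf ktt fzfv cfir
Hunk 4: at line 6 remove [lkf,ktt,fzfv] add [kpcp,xndo,tnvpo] -> 10 lines: dfksn caenh juk bkqf btig kccpz kpcp xndo tnvpo cfir
Final line 9: tnvpo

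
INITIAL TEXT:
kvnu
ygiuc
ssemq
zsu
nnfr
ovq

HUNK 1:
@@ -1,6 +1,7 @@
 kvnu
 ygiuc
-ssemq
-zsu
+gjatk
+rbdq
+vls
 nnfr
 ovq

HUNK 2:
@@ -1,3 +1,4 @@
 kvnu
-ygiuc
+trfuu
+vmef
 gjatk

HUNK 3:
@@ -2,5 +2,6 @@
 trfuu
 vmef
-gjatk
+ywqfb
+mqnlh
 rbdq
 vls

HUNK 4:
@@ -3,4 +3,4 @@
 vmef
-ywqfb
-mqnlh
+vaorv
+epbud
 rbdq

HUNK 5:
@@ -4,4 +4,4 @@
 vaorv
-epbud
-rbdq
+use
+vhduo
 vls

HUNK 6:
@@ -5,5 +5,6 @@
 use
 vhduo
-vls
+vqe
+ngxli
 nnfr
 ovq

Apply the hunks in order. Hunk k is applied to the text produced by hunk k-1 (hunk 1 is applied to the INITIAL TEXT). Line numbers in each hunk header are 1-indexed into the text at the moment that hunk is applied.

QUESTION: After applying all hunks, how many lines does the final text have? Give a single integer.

Hunk 1: at line 1 remove [ssemq,zsu] add [gjatk,rbdq,vls] -> 7 lines: kvnu ygiuc gjatk rbdq vls nnfr ovq
Hunk 2: at line 1 remove [ygiuc] add [trfuu,vmef] -> 8 lines: kvnu trfuu vmef gjatk rbdq vls nnfr ovq
Hunk 3: at line 2 remove [gjatk] add [ywqfb,mqnlh] -> 9 lines: kvnu trfuu vmef ywqfb mqnlh rbdq vls nnfr ovq
Hunk 4: at line 3 remove [ywqfb,mqnlh] add [vaorv,epbud] -> 9 lines: kvnu trfuu vmef vaorv epbud rbdq vls nnfr ovq
Hunk 5: at line 4 remove [epbud,rbdq] add [use,vhduo] -> 9 lines: kvnu trfuu vmef vaorv use vhduo vls nnfr ovq
Hunk 6: at line 5 remove [vls] add [vqe,ngxli] -> 10 lines: kvnu trfuu vmef vaorv use vhduo vqe ngxli nnfr ovq
Final line count: 10

Answer: 10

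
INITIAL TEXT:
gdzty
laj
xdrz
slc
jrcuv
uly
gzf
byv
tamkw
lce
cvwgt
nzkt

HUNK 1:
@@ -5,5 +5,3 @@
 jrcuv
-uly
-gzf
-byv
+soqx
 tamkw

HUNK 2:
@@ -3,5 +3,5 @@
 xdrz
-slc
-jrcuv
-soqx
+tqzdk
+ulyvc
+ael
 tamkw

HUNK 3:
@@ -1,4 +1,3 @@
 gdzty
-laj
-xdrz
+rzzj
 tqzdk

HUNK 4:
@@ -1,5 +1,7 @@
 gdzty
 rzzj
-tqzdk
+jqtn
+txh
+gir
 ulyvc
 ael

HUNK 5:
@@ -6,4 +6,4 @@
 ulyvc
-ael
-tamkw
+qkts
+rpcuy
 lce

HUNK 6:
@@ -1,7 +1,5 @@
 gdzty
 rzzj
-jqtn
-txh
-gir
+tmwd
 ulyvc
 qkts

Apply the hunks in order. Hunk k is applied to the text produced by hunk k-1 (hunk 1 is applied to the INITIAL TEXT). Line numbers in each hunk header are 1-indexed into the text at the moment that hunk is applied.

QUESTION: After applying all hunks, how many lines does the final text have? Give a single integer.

Answer: 9

Derivation:
Hunk 1: at line 5 remove [uly,gzf,byv] add [soqx] -> 10 lines: gdzty laj xdrz slc jrcuv soqx tamkw lce cvwgt nzkt
Hunk 2: at line 3 remove [slc,jrcuv,soqx] add [tqzdk,ulyvc,ael] -> 10 lines: gdzty laj xdrz tqzdk ulyvc ael tamkw lce cvwgt nzkt
Hunk 3: at line 1 remove [laj,xdrz] add [rzzj] -> 9 lines: gdzty rzzj tqzdk ulyvc ael tamkw lce cvwgt nzkt
Hunk 4: at line 1 remove [tqzdk] add [jqtn,txh,gir] -> 11 lines: gdzty rzzj jqtn txh gir ulyvc ael tamkw lce cvwgt nzkt
Hunk 5: at line 6 remove [ael,tamkw] add [qkts,rpcuy] -> 11 lines: gdzty rzzj jqtn txh gir ulyvc qkts rpcuy lce cvwgt nzkt
Hunk 6: at line 1 remove [jqtn,txh,gir] add [tmwd] -> 9 lines: gdzty rzzj tmwd ulyvc qkts rpcuy lce cvwgt nzkt
Final line count: 9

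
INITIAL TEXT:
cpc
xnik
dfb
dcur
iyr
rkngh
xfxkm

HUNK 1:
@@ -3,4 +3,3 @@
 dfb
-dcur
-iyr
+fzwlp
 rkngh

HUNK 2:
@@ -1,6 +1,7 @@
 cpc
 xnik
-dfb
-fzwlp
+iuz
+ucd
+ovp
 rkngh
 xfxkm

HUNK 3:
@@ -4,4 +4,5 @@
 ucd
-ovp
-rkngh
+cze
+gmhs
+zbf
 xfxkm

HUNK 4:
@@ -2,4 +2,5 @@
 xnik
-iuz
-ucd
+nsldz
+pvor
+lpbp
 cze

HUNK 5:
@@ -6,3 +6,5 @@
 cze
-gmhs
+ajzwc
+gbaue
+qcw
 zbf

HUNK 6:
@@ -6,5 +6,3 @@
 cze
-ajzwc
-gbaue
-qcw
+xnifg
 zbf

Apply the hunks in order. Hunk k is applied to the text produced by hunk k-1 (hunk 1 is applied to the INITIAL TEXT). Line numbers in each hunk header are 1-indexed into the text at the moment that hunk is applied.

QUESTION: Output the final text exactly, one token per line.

Hunk 1: at line 3 remove [dcur,iyr] add [fzwlp] -> 6 lines: cpc xnik dfb fzwlp rkngh xfxkm
Hunk 2: at line 1 remove [dfb,fzwlp] add [iuz,ucd,ovp] -> 7 lines: cpc xnik iuz ucd ovp rkngh xfxkm
Hunk 3: at line 4 remove [ovp,rkngh] add [cze,gmhs,zbf] -> 8 lines: cpc xnik iuz ucd cze gmhs zbf xfxkm
Hunk 4: at line 2 remove [iuz,ucd] add [nsldz,pvor,lpbp] -> 9 lines: cpc xnik nsldz pvor lpbp cze gmhs zbf xfxkm
Hunk 5: at line 6 remove [gmhs] add [ajzwc,gbaue,qcw] -> 11 lines: cpc xnik nsldz pvor lpbp cze ajzwc gbaue qcw zbf xfxkm
Hunk 6: at line 6 remove [ajzwc,gbaue,qcw] add [xnifg] -> 9 lines: cpc xnik nsldz pvor lpbp cze xnifg zbf xfxkm

Answer: cpc
xnik
nsldz
pvor
lpbp
cze
xnifg
zbf
xfxkm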